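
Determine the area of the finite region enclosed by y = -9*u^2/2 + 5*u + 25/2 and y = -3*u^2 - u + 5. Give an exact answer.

54

Set the curves equal: -9*u^2/2 + 5*u + 25/2 = -3*u^2 - u + 5, so -3*u^2/2 + 6*u + 15/2 = 0, which factors as -3*(u - 5)*(u + 1)/2 = 0. The curves meet at u = -1, 5.
On [-1, 5], y = -9*u^2/2 + 5*u + 25/2 is on top; that piece has area ∫[-1,5] (-3*u^2/2 + 6*u + 15/2) du = 54.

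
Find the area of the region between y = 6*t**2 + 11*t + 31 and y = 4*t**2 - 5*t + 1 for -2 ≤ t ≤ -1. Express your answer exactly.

On [-2, -1], (6*t**2 + 11*t + 31) - (4*t**2 - 5*t + 1) = 2*t**2 + 16*t + 30 is ≥ 0 throughout, so the area is a single integral of |2*t**2 + 16*t + 30|.
∫[-2,-1] (2*t**2 + 16*t + 30) dt = 32/3.

32/3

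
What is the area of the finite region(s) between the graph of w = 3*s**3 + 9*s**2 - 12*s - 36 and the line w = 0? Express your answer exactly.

The curve meets the s-axis where 3*s**3 + 9*s**2 - 12*s - 36 = 0, i.e. 3*(s - 2)*(s + 2)*(s + 3) = 0, at s = -3, -2, 2.
On [-3, -2] the curve lies above the axis; ∫[-3,-2] (3*s**3 + 9*s**2 - 12*s - 36) ds = 9/4, giving area 9/4.
On [-2, 2] the curve lies below the axis; ∫[-2,2] (3*s**3 + 9*s**2 - 12*s - 36) ds = -96, giving area 96.
Total area = 9/4 + 96 = 393/4.

393/4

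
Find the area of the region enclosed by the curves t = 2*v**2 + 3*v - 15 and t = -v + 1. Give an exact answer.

72

Both boundary curves give t as a function of v, so integrate with respect to v. Setting them equal: 2*v**2 + 4*v - 16 = 0, i.e. 2*(v - 2)*(v + 4) = 0, so they meet at v = -4, 2.
For v in [-4, 2], t = 2*v**2 + 3*v - 15 is on the left; area = ∫[-4,2] (-(2*v**2 + 4*v - 16)) dv = 72.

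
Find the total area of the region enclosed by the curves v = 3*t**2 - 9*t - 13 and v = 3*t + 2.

Set the curves equal: 3*t**2 - 9*t - 13 = 3*t + 2, so 3*t**2 - 12*t - 15 = 0, which factors as 3*(t - 5)*(t + 1) = 0. The curves meet at t = -1, 5.
On [-1, 5], v = 3*t + 2 is on top; that piece has area ∫[-1,5] (-(3*t**2 - 12*t - 15)) dt = 108.

108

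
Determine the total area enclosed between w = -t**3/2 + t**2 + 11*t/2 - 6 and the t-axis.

The curve meets the t-axis where -t**3/2 + t**2 + 11*t/2 - 6 = 0, i.e. -(t - 4)*(t - 1)*(t + 3)/2 = 0, at t = -3, 1, 4.
On [-3, 1] the curve lies below the axis; ∫[-3,1] (-t**3/2 + t**2 + 11*t/2 - 6) dt = -80/3, giving area 80/3.
On [1, 4] the curve lies above the axis; ∫[1,4] (-t**3/2 + t**2 + 11*t/2 - 6) dt = 99/8, giving area 99/8.
Total area = 80/3 + 99/8 = 937/24.

937/24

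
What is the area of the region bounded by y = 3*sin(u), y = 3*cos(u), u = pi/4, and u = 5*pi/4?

6*sqrt(2)

On [pi/4, 5*pi/4], (3*sin(u)) - (3*cos(u)) = 3*sin(u) - 3*cos(u) is ≥ 0 throughout, so the area is a single integral of |3*sin(u) - 3*cos(u)|.
∫[pi/4,5*pi/4] (3*sin(u) - 3*cos(u)) du = 6*sqrt(2).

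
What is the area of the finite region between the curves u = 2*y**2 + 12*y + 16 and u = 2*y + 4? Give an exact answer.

Both boundary curves give u as a function of y, so integrate with respect to y. Setting them equal: 2*y**2 + 10*y + 12 = 0, i.e. 2*(y + 2)*(y + 3) = 0, so they meet at y = -3, -2.
For y in [-3, -2], u = 2*y**2 + 12*y + 16 is on the left; area = ∫[-3,-2] (-(2*y**2 + 10*y + 12)) dy = 1/3.

1/3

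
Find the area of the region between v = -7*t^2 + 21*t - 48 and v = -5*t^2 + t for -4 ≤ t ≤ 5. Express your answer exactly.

1412/3

The difference (-7*t^2 + 21*t - 48) - (-5*t^2 + t) = -2*t^2 + 20*t - 48 changes sign at t = 4 inside [-4, 5], so split the integral there.
∫[-4,4] (-2*t^2 + 20*t - 48) dt = -1408/3; the area of that piece is 1408/3.
∫[4,5] (-2*t^2 + 20*t - 48) dt = 4/3.
Total area = 1408/3 + 4/3 = 1412/3.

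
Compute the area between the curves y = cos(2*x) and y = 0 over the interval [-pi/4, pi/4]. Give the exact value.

On [-pi/4, pi/4], (cos(2*x)) - (0) = cos(2*x) is ≥ 0 throughout, so the area is a single integral of |cos(2*x)|.
∫[-pi/4,pi/4] (cos(2*x)) dx = 1.

1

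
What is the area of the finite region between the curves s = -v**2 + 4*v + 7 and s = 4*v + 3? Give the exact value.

Both boundary curves give s as a function of v, so integrate with respect to v. Setting them equal: -v**2 + 4 = 0, i.e. -(v - 2)*(v + 2) = 0, so they meet at v = -2, 2.
For v in [-2, 2], s = -v**2 + 4*v + 7 is on the right; area = ∫[-2,2] (-v**2 + 4) dv = 32/3.

32/3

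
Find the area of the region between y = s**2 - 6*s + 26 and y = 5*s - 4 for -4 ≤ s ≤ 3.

1673/6

On [-4, 3], (s**2 - 6*s + 26) - (5*s - 4) = s**2 - 11*s + 30 is ≥ 0 throughout, so the area is a single integral of |s**2 - 11*s + 30|.
∫[-4,3] (s**2 - 11*s + 30) ds = 1673/6.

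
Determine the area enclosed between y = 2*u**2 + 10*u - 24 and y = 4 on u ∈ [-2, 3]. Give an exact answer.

111

The difference (2*u**2 + 10*u - 24) - (4) = 2*u**2 + 10*u - 28 changes sign at u = 2 inside [-2, 3], so split the integral there.
∫[-2,2] (2*u**2 + 10*u - 28) du = -304/3; the area of that piece is 304/3.
∫[2,3] (2*u**2 + 10*u - 28) du = 29/3.
Total area = 304/3 + 29/3 = 111.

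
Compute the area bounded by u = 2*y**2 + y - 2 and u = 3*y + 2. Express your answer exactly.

Both boundary curves give u as a function of y, so integrate with respect to y. Setting them equal: 2*y**2 - 2*y - 4 = 0, i.e. 2*(y - 2)*(y + 1) = 0, so they meet at y = -1, 2.
For y in [-1, 2], u = 2*y**2 + y - 2 is on the left; area = ∫[-1,2] (-(2*y**2 - 2*y - 4)) dy = 9.

9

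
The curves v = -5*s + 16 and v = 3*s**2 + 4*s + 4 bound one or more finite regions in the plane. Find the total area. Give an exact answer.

125/2

Set the curves equal: -5*s + 16 = 3*s**2 + 4*s + 4, so -3*s**2 - 9*s + 12 = 0, which factors as -3*(s - 1)*(s + 4) = 0. The curves meet at s = -4, 1.
On [-4, 1], v = -5*s + 16 is on top; that piece has area ∫[-4,1] (-3*s**2 - 9*s + 12) ds = 125/2.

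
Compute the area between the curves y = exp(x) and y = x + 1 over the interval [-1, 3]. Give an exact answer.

-8 - exp(-1) + exp(3)

On [-1, 3], (exp(x)) - (x + 1) = -x + exp(x) - 1 is ≥ 0 throughout, so the area is a single integral of |-x + exp(x) - 1|.
∫[-1,3] (-x + exp(x) - 1) dx = -8 - exp(-1) + exp(3).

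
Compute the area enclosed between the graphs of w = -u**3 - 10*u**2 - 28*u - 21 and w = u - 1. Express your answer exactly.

71/6

Set the curves equal: -u**3 - 10*u**2 - 28*u - 21 = u - 1, so -u**3 - 10*u**2 - 29*u - 20 = 0, which factors as -(u + 1)*(u + 4)*(u + 5) = 0. The curves meet at u = -5, -4, -1.
On [-5, -4], w = u - 1 is on top; that piece has area ∫[-5,-4] (-(-u**3 - 10*u**2 - 29*u - 20)) du = 7/12.
On [-4, -1], w = -u**3 - 10*u**2 - 28*u - 21 is on top; that piece has area ∫[-4,-1] (-u**3 - 10*u**2 - 29*u - 20) du = 45/4.
Total enclosed area = 7/12 + 45/4 = 71/6.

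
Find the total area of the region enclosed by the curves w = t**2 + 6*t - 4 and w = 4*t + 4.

Set the curves equal: t**2 + 6*t - 4 = 4*t + 4, so t**2 + 2*t - 8 = 0, which factors as (t - 2)*(t + 4) = 0. The curves meet at t = -4, 2.
On [-4, 2], w = 4*t + 4 is on top; that piece has area ∫[-4,2] (-(t**2 + 2*t - 8)) dt = 36.

36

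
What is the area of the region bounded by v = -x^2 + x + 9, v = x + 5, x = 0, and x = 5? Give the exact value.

The difference (-x^2 + x + 9) - (x + 5) = -x^2 + 4 changes sign at x = 2 inside [0, 5], so split the integral there.
∫[0,2] (-x^2 + 4) dx = 16/3.
∫[2,5] (-x^2 + 4) dx = -27; the area of that piece is 27.
Total area = 16/3 + 27 = 97/3.

97/3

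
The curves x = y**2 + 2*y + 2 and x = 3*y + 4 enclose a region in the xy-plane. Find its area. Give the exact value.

9/2

Both boundary curves give x as a function of y, so integrate with respect to y. Setting them equal: y**2 - y - 2 = 0, i.e. (y - 2)*(y + 1) = 0, so they meet at y = -1, 2.
For y in [-1, 2], x = y**2 + 2*y + 2 is on the left; area = ∫[-1,2] (-(y**2 - y - 2)) dy = 9/2.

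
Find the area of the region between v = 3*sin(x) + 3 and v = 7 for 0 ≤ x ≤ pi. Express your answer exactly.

-6 + 4*pi

On [0, pi], (3*sin(x) + 3) - (7) = 3*sin(x) - 4 is ≤ 0 throughout, so the area is a single integral of |3*sin(x) - 4|.
∫[0,pi] (3*sin(x) - 4) dx = 6 - 4*pi; the area of that piece is -6 + 4*pi.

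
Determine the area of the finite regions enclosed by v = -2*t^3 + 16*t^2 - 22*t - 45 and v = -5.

443/3

Set the curves equal: -2*t^3 + 16*t^2 - 22*t - 45 = -5, so -2*t^3 + 16*t^2 - 22*t - 40 = 0, which factors as -2*(t - 5)*(t - 4)*(t + 1) = 0. The curves meet at t = -1, 4, 5.
On [-1, 4], v = -5 is on top; that piece has area ∫[-1,4] (-(-2*t^3 + 16*t^2 - 22*t - 40)) dt = 875/6.
On [4, 5], v = -2*t^3 + 16*t^2 - 22*t - 45 is on top; that piece has area ∫[4,5] (-2*t^3 + 16*t^2 - 22*t - 40) dt = 11/6.
Total enclosed area = 875/6 + 11/6 = 443/3.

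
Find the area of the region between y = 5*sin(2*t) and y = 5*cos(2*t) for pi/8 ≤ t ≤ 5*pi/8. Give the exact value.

5*sqrt(2)

On [pi/8, 5*pi/8], (5*sin(2*t)) - (5*cos(2*t)) = 5*sin(2*t) - 5*cos(2*t) is ≥ 0 throughout, so the area is a single integral of |5*sin(2*t) - 5*cos(2*t)|.
∫[pi/8,5*pi/8] (5*sin(2*t) - 5*cos(2*t)) dt = 5*sqrt(2).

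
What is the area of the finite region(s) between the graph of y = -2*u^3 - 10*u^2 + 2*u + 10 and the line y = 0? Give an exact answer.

The curve meets the u-axis where -2*u^3 - 10*u^2 + 2*u + 10 = 0, i.e. -2*(u - 1)*(u + 1)*(u + 5) = 0, at u = -5, -1, 1.
On [-5, -1] the curve lies below the axis; ∫[-5,-1] (-2*u^3 - 10*u^2 + 2*u + 10) du = -256/3, giving area 256/3.
On [-1, 1] the curve lies above the axis; ∫[-1,1] (-2*u^3 - 10*u^2 + 2*u + 10) du = 40/3, giving area 40/3.
Total area = 256/3 + 40/3 = 296/3.

296/3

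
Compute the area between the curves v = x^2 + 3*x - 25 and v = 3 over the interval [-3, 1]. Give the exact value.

344/3

On [-3, 1], (x^2 + 3*x - 25) - (3) = x^2 + 3*x - 28 is ≤ 0 throughout, so the area is a single integral of |x^2 + 3*x - 28|.
∫[-3,1] (x^2 + 3*x - 28) dx = -344/3; the area of that piece is 344/3.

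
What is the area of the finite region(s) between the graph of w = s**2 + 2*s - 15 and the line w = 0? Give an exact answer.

256/3

The curve meets the s-axis where s**2 + 2*s - 15 = 0, i.e. (s - 3)*(s + 5) = 0, at s = -5, 3.
On [-5, 3] the curve lies below the axis; ∫[-5,3] (s**2 + 2*s - 15) ds = -256/3, giving area 256/3.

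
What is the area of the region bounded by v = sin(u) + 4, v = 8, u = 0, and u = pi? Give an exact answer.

On [0, pi], (sin(u) + 4) - (8) = sin(u) - 4 is ≤ 0 throughout, so the area is a single integral of |sin(u) - 4|.
∫[0,pi] (sin(u) - 4) du = 2 - 4*pi; the area of that piece is -2 + 4*pi.

-2 + 4*pi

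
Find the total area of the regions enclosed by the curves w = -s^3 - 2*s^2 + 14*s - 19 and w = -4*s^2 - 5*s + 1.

Set the curves equal: -s^3 - 2*s^2 + 14*s - 19 = -4*s^2 - 5*s + 1, so -s^3 + 2*s^2 + 19*s - 20 = 0, which factors as -(s - 5)*(s - 1)*(s + 4) = 0. The curves meet at s = -4, 1, 5.
On [-4, 1], w = -4*s^2 - 5*s + 1 is on top; that piece has area ∫[-4,1] (-(-s^3 + 2*s^2 + 19*s - 20)) ds = 1625/12.
On [1, 5], w = -s^3 - 2*s^2 + 14*s - 19 is on top; that piece has area ∫[1,5] (-s^3 + 2*s^2 + 19*s - 20) ds = 224/3.
Total enclosed area = 1625/12 + 224/3 = 2521/12.

2521/12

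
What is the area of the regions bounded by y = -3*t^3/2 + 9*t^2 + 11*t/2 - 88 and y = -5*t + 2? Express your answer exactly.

Set the curves equal: -3*t^3/2 + 9*t^2 + 11*t/2 - 88 = -5*t + 2, so -3*t^3/2 + 9*t^2 + 21*t/2 - 90 = 0, which factors as -3*(t - 5)*(t - 4)*(t + 3)/2 = 0. The curves meet at t = -3, 4, 5.
On [-3, 4], y = -5*t + 2 is on top; that piece has area ∫[-3,4] (-(-3*t^3/2 + 9*t^2 + 21*t/2 - 90)) dt = 3087/8.
On [4, 5], y = -3*t^3/2 + 9*t^2 + 11*t/2 - 88 is on top; that piece has area ∫[4,5] (-3*t^3/2 + 9*t^2 + 21*t/2 - 90) dt = 15/8.
Total enclosed area = 3087/8 + 15/8 = 1551/4.

1551/4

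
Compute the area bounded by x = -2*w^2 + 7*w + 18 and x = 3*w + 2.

72

Both boundary curves give x as a function of w, so integrate with respect to w. Setting them equal: -2*w^2 + 4*w + 16 = 0, i.e. -2*(w - 4)*(w + 2) = 0, so they meet at w = -2, 4.
For w in [-2, 4], x = -2*w^2 + 7*w + 18 is on the right; area = ∫[-2,4] (-2*w^2 + 4*w + 16) dw = 72.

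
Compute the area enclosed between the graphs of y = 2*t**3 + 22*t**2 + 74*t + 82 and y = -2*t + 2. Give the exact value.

37/6

Set the curves equal: 2*t**3 + 22*t**2 + 74*t + 82 = -2*t + 2, so 2*t**3 + 22*t**2 + 76*t + 80 = 0, which factors as 2*(t + 2)*(t + 4)*(t + 5) = 0. The curves meet at t = -5, -4, -2.
On [-5, -4], y = 2*t**3 + 22*t**2 + 74*t + 82 is on top; that piece has area ∫[-5,-4] (2*t**3 + 22*t**2 + 76*t + 80) dt = 5/6.
On [-4, -2], y = -2*t + 2 is on top; that piece has area ∫[-4,-2] (-(2*t**3 + 22*t**2 + 76*t + 80)) dt = 16/3.
Total enclosed area = 5/6 + 16/3 = 37/6.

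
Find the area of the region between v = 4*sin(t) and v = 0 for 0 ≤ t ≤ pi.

On [0, pi], (4*sin(t)) - (0) = 4*sin(t) is ≥ 0 throughout, so the area is a single integral of |4*sin(t)|.
∫[0,pi] (4*sin(t)) dt = 8.

8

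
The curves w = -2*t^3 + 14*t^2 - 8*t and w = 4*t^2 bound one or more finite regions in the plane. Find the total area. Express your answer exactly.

Set the curves equal: -2*t^3 + 14*t^2 - 8*t = 4*t^2, so -2*t^3 + 10*t^2 - 8*t = 0, which factors as -2*t*(t - 4)*(t - 1) = 0. The curves meet at t = 0, 1, 4.
On [0, 1], w = 4*t^2 is on top; that piece has area ∫[0,1] (-(-2*t^3 + 10*t^2 - 8*t)) dt = 7/6.
On [1, 4], w = -2*t^3 + 14*t^2 - 8*t is on top; that piece has area ∫[1,4] (-2*t^3 + 10*t^2 - 8*t) dt = 45/2.
Total enclosed area = 7/6 + 45/2 = 71/3.

71/3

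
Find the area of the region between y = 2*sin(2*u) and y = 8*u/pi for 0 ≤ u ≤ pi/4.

1 - pi/4

On [0, pi/4], (2*sin(2*u)) - (8*u/pi) = -8*u/pi + 2*sin(2*u) is ≥ 0 throughout, so the area is a single integral of |-8*u/pi + 2*sin(2*u)|.
∫[0,pi/4] (-8*u/pi + 2*sin(2*u)) du = 1 - pi/4.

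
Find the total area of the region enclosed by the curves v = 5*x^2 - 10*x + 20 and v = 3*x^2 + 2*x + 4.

Set the curves equal: 5*x^2 - 10*x + 20 = 3*x^2 + 2*x + 4, so 2*x^2 - 12*x + 16 = 0, which factors as 2*(x - 4)*(x - 2) = 0. The curves meet at x = 2, 4.
On [2, 4], v = 3*x^2 + 2*x + 4 is on top; that piece has area ∫[2,4] (-(2*x^2 - 12*x + 16)) dx = 8/3.

8/3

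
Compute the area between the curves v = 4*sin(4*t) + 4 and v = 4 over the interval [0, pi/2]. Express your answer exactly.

The difference (4*sin(4*t) + 4) - (4) = 4*sin(4*t) changes sign at t = pi/4 inside [0, pi/2], so split the integral there.
∫[0,pi/4] (4*sin(4*t)) dt = 2.
∫[pi/4,pi/2] (4*sin(4*t)) dt = -2; the area of that piece is 2.
Total area = 2 + 2 = 4.

4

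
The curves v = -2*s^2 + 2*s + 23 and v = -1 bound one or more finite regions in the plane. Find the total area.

343/3

Set the curves equal: -2*s^2 + 2*s + 23 = -1, so -2*s^2 + 2*s + 24 = 0, which factors as -2*(s - 4)*(s + 3) = 0. The curves meet at s = -3, 4.
On [-3, 4], v = -2*s^2 + 2*s + 23 is on top; that piece has area ∫[-3,4] (-2*s^2 + 2*s + 24) ds = 343/3.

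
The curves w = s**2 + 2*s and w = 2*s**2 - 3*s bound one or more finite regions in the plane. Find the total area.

125/6

Set the curves equal: s**2 + 2*s = 2*s**2 - 3*s, so -s**2 + 5*s = 0, which factors as -s*(s - 5) = 0. The curves meet at s = 0, 5.
On [0, 5], w = s**2 + 2*s is on top; that piece has area ∫[0,5] (-s**2 + 5*s) ds = 125/6.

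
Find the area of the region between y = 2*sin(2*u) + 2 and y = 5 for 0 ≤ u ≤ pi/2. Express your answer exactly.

-2 + 3*pi/2

On [0, pi/2], (2*sin(2*u) + 2) - (5) = 2*sin(2*u) - 3 is ≤ 0 throughout, so the area is a single integral of |2*sin(2*u) - 3|.
∫[0,pi/2] (2*sin(2*u) - 3) du = 2 - 3*pi/2; the area of that piece is -2 + 3*pi/2.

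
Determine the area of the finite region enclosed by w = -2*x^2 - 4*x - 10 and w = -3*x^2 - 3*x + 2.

Set the curves equal: -2*x^2 - 4*x - 10 = -3*x^2 - 3*x + 2, so x^2 - x - 12 = 0, which factors as (x - 4)*(x + 3) = 0. The curves meet at x = -3, 4.
On [-3, 4], w = -3*x^2 - 3*x + 2 is on top; that piece has area ∫[-3,4] (-(x^2 - x - 12)) dx = 343/6.

343/6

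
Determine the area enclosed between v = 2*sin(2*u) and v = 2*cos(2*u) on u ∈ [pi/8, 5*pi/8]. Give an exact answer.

2*sqrt(2)

On [pi/8, 5*pi/8], (2*sin(2*u)) - (2*cos(2*u)) = 2*sin(2*u) - 2*cos(2*u) is ≥ 0 throughout, so the area is a single integral of |2*sin(2*u) - 2*cos(2*u)|.
∫[pi/8,5*pi/8] (2*sin(2*u) - 2*cos(2*u)) du = 2*sqrt(2).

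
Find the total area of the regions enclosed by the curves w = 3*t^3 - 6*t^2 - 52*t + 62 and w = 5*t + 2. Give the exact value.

Set the curves equal: 3*t^3 - 6*t^2 - 52*t + 62 = 5*t + 2, so 3*t^3 - 6*t^2 - 57*t + 60 = 0, which factors as 3*(t - 5)*(t - 1)*(t + 4) = 0. The curves meet at t = -4, 1, 5.
On [-4, 1], w = 3*t^3 - 6*t^2 - 52*t + 62 is on top; that piece has area ∫[-4,1] (3*t^3 - 6*t^2 - 57*t + 60) dt = 1625/4.
On [1, 5], w = 5*t + 2 is on top; that piece has area ∫[1,5] (-(3*t^3 - 6*t^2 - 57*t + 60)) dt = 224.
Total enclosed area = 1625/4 + 224 = 2521/4.

2521/4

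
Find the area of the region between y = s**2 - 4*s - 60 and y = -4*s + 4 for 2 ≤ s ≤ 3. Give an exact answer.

On [2, 3], (s**2 - 4*s - 60) - (-4*s + 4) = s**2 - 64 is ≤ 0 throughout, so the area is a single integral of |s**2 - 64|.
∫[2,3] (s**2 - 64) ds = -173/3; the area of that piece is 173/3.

173/3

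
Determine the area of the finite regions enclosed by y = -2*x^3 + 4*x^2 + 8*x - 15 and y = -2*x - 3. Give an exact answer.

253/6

Set the curves equal: -2*x^3 + 4*x^2 + 8*x - 15 = -2*x - 3, so -2*x^3 + 4*x^2 + 10*x - 12 = 0, which factors as -2*(x - 3)*(x - 1)*(x + 2) = 0. The curves meet at x = -2, 1, 3.
On [-2, 1], y = -2*x - 3 is on top; that piece has area ∫[-2,1] (-(-2*x^3 + 4*x^2 + 10*x - 12)) dx = 63/2.
On [1, 3], y = -2*x^3 + 4*x^2 + 8*x - 15 is on top; that piece has area ∫[1,3] (-2*x^3 + 4*x^2 + 10*x - 12) dx = 32/3.
Total enclosed area = 63/2 + 32/3 = 253/6.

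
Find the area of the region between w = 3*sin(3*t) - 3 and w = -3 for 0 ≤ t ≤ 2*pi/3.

The difference (3*sin(3*t) - 3) - (-3) = 3*sin(3*t) changes sign at t = pi/3 inside [0, 2*pi/3], so split the integral there.
∫[0,pi/3] (3*sin(3*t)) dt = 2.
∫[pi/3,2*pi/3] (3*sin(3*t)) dt = -2; the area of that piece is 2.
Total area = 2 + 2 = 4.

4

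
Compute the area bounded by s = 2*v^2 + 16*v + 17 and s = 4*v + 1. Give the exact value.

Both boundary curves give s as a function of v, so integrate with respect to v. Setting them equal: 2*v^2 + 12*v + 16 = 0, i.e. 2*(v + 2)*(v + 4) = 0, so they meet at v = -4, -2.
For v in [-4, -2], s = 2*v^2 + 16*v + 17 is on the left; area = ∫[-4,-2] (-(2*v^2 + 12*v + 16)) dv = 8/3.

8/3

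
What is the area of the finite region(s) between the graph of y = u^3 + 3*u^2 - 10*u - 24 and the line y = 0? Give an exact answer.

The curve meets the u-axis where u^3 + 3*u^2 - 10*u - 24 = 0, i.e. (u - 3)*(u + 2)*(u + 4) = 0, at u = -4, -2, 3.
On [-4, -2] the curve lies above the axis; ∫[-4,-2] (u^3 + 3*u^2 - 10*u - 24) du = 8, giving area 8.
On [-2, 3] the curve lies below the axis; ∫[-2,3] (u^3 + 3*u^2 - 10*u - 24) du = -375/4, giving area 375/4.
Total area = 8 + 375/4 = 407/4.

407/4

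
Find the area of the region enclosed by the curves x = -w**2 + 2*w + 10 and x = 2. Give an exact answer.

36

Both boundary curves give x as a function of w, so integrate with respect to w. Setting them equal: -w**2 + 2*w + 8 = 0, i.e. -(w - 4)*(w + 2) = 0, so they meet at w = -2, 4.
For w in [-2, 4], x = -w**2 + 2*w + 10 is on the right; area = ∫[-2,4] (-w**2 + 2*w + 8) dw = 36.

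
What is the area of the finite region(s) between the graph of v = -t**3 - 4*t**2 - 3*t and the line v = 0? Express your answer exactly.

The curve meets the t-axis where -t**3 - 4*t**2 - 3*t = 0, i.e. -t*(t + 1)*(t + 3) = 0, at t = -3, -1, 0.
On [-3, -1] the curve lies below the axis; ∫[-3,-1] (-t**3 - 4*t**2 - 3*t) dt = -8/3, giving area 8/3.
On [-1, 0] the curve lies above the axis; ∫[-1,0] (-t**3 - 4*t**2 - 3*t) dt = 5/12, giving area 5/12.
Total area = 8/3 + 5/12 = 37/12.

37/12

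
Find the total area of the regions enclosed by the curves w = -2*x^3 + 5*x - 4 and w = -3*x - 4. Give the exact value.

Set the curves equal: -2*x^3 + 5*x - 4 = -3*x - 4, so -2*x^3 + 8*x = 0, which factors as -2*x*(x - 2)*(x + 2) = 0. The curves meet at x = -2, 0, 2.
On [-2, 0], w = -3*x - 4 is on top; that piece has area ∫[-2,0] (-(-2*x^3 + 8*x)) dx = 8.
On [0, 2], w = -2*x^3 + 5*x - 4 is on top; that piece has area ∫[0,2] (-2*x^3 + 8*x) dx = 8.
Total enclosed area = 8 + 8 = 16.

16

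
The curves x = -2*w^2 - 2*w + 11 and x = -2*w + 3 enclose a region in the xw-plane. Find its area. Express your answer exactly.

64/3

Both boundary curves give x as a function of w, so integrate with respect to w. Setting them equal: -2*w^2 + 8 = 0, i.e. -2*(w - 2)*(w + 2) = 0, so they meet at w = -2, 2.
For w in [-2, 2], x = -2*w^2 - 2*w + 11 is on the right; area = ∫[-2,2] (-2*w^2 + 8) dw = 64/3.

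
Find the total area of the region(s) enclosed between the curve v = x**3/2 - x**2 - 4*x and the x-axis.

74/3

The curve meets the x-axis where x**3/2 - x**2 - 4*x = 0, i.e. x*(x - 4)*(x + 2)/2 = 0, at x = -2, 0, 4.
On [-2, 0] the curve lies above the axis; ∫[-2,0] (x**3/2 - x**2 - 4*x) dx = 10/3, giving area 10/3.
On [0, 4] the curve lies below the axis; ∫[0,4] (x**3/2 - x**2 - 4*x) dx = -64/3, giving area 64/3.
Total area = 10/3 + 64/3 = 74/3.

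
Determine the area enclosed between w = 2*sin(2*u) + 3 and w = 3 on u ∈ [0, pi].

The difference (2*sin(2*u) + 3) - (3) = 2*sin(2*u) changes sign at u = pi/2 inside [0, pi], so split the integral there.
∫[0,pi/2] (2*sin(2*u)) du = 2.
∫[pi/2,pi] (2*sin(2*u)) du = -2; the area of that piece is 2.
Total area = 2 + 2 = 4.

4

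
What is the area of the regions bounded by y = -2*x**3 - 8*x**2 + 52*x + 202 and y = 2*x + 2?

Set the curves equal: -2*x**3 - 8*x**2 + 52*x + 202 = 2*x + 2, so -2*x**3 - 8*x**2 + 50*x + 200 = 0, which factors as -2*(x - 5)*(x + 4)*(x + 5) = 0. The curves meet at x = -5, -4, 5.
On [-5, -4], y = 2*x + 2 is on top; that piece has area ∫[-5,-4] (-(-2*x**3 - 8*x**2 + 50*x + 200)) dx = 19/6.
On [-4, 5], y = -2*x**3 - 8*x**2 + 52*x + 202 is on top; that piece has area ∫[-4,5] (-2*x**3 - 8*x**2 + 50*x + 200) dx = 2673/2.
Total enclosed area = 19/6 + 2673/2 = 4019/3.

4019/3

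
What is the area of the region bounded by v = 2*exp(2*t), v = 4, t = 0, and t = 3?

The difference (2*exp(2*t)) - (4) = 2*exp(2*t) - 4 changes sign at t = log(2)/2 inside [0, 3], so split the integral there.
∫[0,log(2)/2] (2*exp(2*t) - 4) dt = 1 - log(4); the area of that piece is -1 + log(4).
∫[log(2)/2,3] (2*exp(2*t) - 4) dt = -14 + 2*log(2) + exp(6).
Total area = (-1 + log(4)) + (-14 + 2*log(2) + exp(6)) = -15 + 4*log(2) + exp(6).

-15 + 4*log(2) + exp(6)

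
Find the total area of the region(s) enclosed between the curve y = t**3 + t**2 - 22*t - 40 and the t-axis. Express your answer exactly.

The curve meets the t-axis where t**3 + t**2 - 22*t - 40 = 0, i.e. (t - 5)*(t + 2)*(t + 4) = 0, at t = -4, -2, 5.
On [-4, -2] the curve lies above the axis; ∫[-4,-2] (t**3 + t**2 - 22*t - 40) dt = 32/3, giving area 32/3.
On [-2, 5] the curve lies below the axis; ∫[-2,5] (t**3 + t**2 - 22*t - 40) dt = -3773/12, giving area 3773/12.
Total area = 32/3 + 3773/12 = 3901/12.

3901/12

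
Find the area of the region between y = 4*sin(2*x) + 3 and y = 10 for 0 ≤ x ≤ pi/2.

On [0, pi/2], (4*sin(2*x) + 3) - (10) = 4*sin(2*x) - 7 is ≤ 0 throughout, so the area is a single integral of |4*sin(2*x) - 7|.
∫[0,pi/2] (4*sin(2*x) - 7) dx = 4 - 7*pi/2; the area of that piece is -4 + 7*pi/2.

-4 + 7*pi/2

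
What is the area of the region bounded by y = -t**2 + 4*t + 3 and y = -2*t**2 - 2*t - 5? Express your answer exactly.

4/3

Set the curves equal: -t**2 + 4*t + 3 = -2*t**2 - 2*t - 5, so t**2 + 6*t + 8 = 0, which factors as (t + 2)*(t + 4) = 0. The curves meet at t = -4, -2.
On [-4, -2], y = -2*t**2 - 2*t - 5 is on top; that piece has area ∫[-4,-2] (-(t**2 + 6*t + 8)) dt = 4/3.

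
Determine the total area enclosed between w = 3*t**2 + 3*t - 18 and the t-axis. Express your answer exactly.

125/2

The curve meets the t-axis where 3*t**2 + 3*t - 18 = 0, i.e. 3*(t - 2)*(t + 3) = 0, at t = -3, 2.
On [-3, 2] the curve lies below the axis; ∫[-3,2] (3*t**2 + 3*t - 18) dt = -125/2, giving area 125/2.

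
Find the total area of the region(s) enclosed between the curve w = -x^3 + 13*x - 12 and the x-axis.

The curve meets the x-axis where -x^3 + 13*x - 12 = 0, i.e. -(x - 3)*(x - 1)*(x + 4) = 0, at x = -4, 1, 3.
On [-4, 1] the curve lies below the axis; ∫[-4,1] (-x^3 + 13*x - 12) dx = -375/4, giving area 375/4.
On [1, 3] the curve lies above the axis; ∫[1,3] (-x^3 + 13*x - 12) dx = 8, giving area 8.
Total area = 375/4 + 8 = 407/4.

407/4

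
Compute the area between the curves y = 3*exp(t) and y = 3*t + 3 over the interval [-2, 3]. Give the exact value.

On [-2, 3], (3*exp(t)) - (3*t + 3) = -3*t + 3*exp(t) - 3 is ≥ 0 throughout, so the area is a single integral of |-3*t + 3*exp(t) - 3|.
∫[-2,3] (-3*t + 3*exp(t) - 3) dt = -45/2 - 3*exp(-2) + 3*exp(3).

-45/2 - 3*exp(-2) + 3*exp(3)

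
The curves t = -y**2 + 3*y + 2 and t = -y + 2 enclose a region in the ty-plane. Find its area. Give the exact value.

32/3

Both boundary curves give t as a function of y, so integrate with respect to y. Setting them equal: -y**2 + 4*y = 0, i.e. -y*(y - 4) = 0, so they meet at y = 0, 4.
For y in [0, 4], t = -y**2 + 3*y + 2 is on the right; area = ∫[0,4] (-y**2 + 4*y) dy = 32/3.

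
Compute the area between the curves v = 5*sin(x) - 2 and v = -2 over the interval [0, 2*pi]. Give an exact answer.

The difference (5*sin(x) - 2) - (-2) = 5*sin(x) changes sign at x = pi inside [0, 2*pi], so split the integral there.
∫[0,pi] (5*sin(x)) dx = 10.
∫[pi,2*pi] (5*sin(x)) dx = -10; the area of that piece is 10.
Total area = 10 + 10 = 20.

20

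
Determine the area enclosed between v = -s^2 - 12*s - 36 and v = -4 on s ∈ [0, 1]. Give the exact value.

115/3

On [0, 1], (-s^2 - 12*s - 36) - (-4) = -s^2 - 12*s - 32 is ≤ 0 throughout, so the area is a single integral of |-s^2 - 12*s - 32|.
∫[0,1] (-s^2 - 12*s - 32) ds = -115/3; the area of that piece is 115/3.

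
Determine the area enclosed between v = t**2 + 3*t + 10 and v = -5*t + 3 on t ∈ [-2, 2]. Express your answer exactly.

The difference (t**2 + 3*t + 10) - (-5*t + 3) = t**2 + 8*t + 7 changes sign at t = -1 inside [-2, 2], so split the integral there.
∫[-2,-1] (t**2 + 8*t + 7) dt = -8/3; the area of that piece is 8/3.
∫[-1,2] (t**2 + 8*t + 7) dt = 36.
Total area = 8/3 + 36 = 116/3.

116/3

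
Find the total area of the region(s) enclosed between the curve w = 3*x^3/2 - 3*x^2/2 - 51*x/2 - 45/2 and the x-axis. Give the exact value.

The curve meets the x-axis where 3*x^3/2 - 3*x^2/2 - 51*x/2 - 45/2 = 0, i.e. 3*(x - 5)*(x + 1)*(x + 3)/2 = 0, at x = -3, -1, 5.
On [-3, -1] the curve lies above the axis; ∫[-3,-1] (3*x^3/2 - 3*x^2/2 - 51*x/2 - 45/2) dx = 14, giving area 14.
On [-1, 5] the curve lies below the axis; ∫[-1,5] (3*x^3/2 - 3*x^2/2 - 51*x/2 - 45/2) dx = -270, giving area 270.
Total area = 14 + 270 = 284.

284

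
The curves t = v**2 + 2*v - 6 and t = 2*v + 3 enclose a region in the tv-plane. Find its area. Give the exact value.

36

Both boundary curves give t as a function of v, so integrate with respect to v. Setting them equal: v**2 - 9 = 0, i.e. (v - 3)*(v + 3) = 0, so they meet at v = -3, 3.
For v in [-3, 3], t = v**2 + 2*v - 6 is on the left; area = ∫[-3,3] (-(v**2 - 9)) dv = 36.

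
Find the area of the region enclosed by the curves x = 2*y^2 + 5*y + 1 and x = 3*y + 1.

Both boundary curves give x as a function of y, so integrate with respect to y. Setting them equal: 2*y^2 + 2*y = 0, i.e. 2*y*(y + 1) = 0, so they meet at y = -1, 0.
For y in [-1, 0], x = 2*y^2 + 5*y + 1 is on the left; area = ∫[-1,0] (-(2*y^2 + 2*y)) dy = 1/3.

1/3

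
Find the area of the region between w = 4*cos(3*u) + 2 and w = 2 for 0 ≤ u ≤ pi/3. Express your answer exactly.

The difference (4*cos(3*u) + 2) - (2) = 4*cos(3*u) changes sign at u = pi/6 inside [0, pi/3], so split the integral there.
∫[0,pi/6] (4*cos(3*u)) du = 4/3.
∫[pi/6,pi/3] (4*cos(3*u)) du = -4/3; the area of that piece is 4/3.
Total area = 4/3 + 4/3 = 8/3.

8/3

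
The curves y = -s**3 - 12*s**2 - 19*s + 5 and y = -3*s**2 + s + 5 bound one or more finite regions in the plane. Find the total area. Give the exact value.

Set the curves equal: -s**3 - 12*s**2 - 19*s + 5 = -3*s**2 + s + 5, so -s**3 - 9*s**2 - 20*s = 0, which factors as -s*(s + 4)*(s + 5) = 0. The curves meet at s = -5, -4, 0.
On [-5, -4], y = -3*s**2 + s + 5 is on top; that piece has area ∫[-5,-4] (-(-s**3 - 9*s**2 - 20*s)) ds = 3/4.
On [-4, 0], y = -s**3 - 12*s**2 - 19*s + 5 is on top; that piece has area ∫[-4,0] (-s**3 - 9*s**2 - 20*s) ds = 32.
Total enclosed area = 3/4 + 32 = 131/4.

131/4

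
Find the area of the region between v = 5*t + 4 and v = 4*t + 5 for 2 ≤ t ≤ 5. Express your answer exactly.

On [2, 5], (5*t + 4) - (4*t + 5) = t - 1 is ≥ 0 throughout, so the area is a single integral of |t - 1|.
∫[2,5] (t - 1) dt = 15/2.

15/2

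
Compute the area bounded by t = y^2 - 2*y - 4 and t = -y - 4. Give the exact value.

1/6

Both boundary curves give t as a function of y, so integrate with respect to y. Setting them equal: y^2 - y = 0, i.e. y*(y - 1) = 0, so they meet at y = 0, 1.
For y in [0, 1], t = y^2 - 2*y - 4 is on the left; area = ∫[0,1] (-(y^2 - y)) dy = 1/6.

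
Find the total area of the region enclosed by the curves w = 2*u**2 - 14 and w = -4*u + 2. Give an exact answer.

72

Set the curves equal: 2*u**2 - 14 = -4*u + 2, so 2*u**2 + 4*u - 16 = 0, which factors as 2*(u - 2)*(u + 4) = 0. The curves meet at u = -4, 2.
On [-4, 2], w = -4*u + 2 is on top; that piece has area ∫[-4,2] (-(2*u**2 + 4*u - 16)) du = 72.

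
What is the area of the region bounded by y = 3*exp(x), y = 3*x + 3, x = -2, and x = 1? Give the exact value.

On [-2, 1], (3*exp(x)) - (3*x + 3) = -3*x + 3*exp(x) - 3 is ≥ 0 throughout, so the area is a single integral of |-3*x + 3*exp(x) - 3|.
∫[-2,1] (-3*x + 3*exp(x) - 3) dx = -9/2 - 3*exp(-2) + 3*exp(1).

-9/2 - 3*exp(-2) + 3*exp(1)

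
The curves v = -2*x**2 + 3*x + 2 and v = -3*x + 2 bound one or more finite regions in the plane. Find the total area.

9

Set the curves equal: -2*x**2 + 3*x + 2 = -3*x + 2, so -2*x**2 + 6*x = 0, which factors as -2*x*(x - 3) = 0. The curves meet at x = 0, 3.
On [0, 3], v = -2*x**2 + 3*x + 2 is on top; that piece has area ∫[0,3] (-2*x**2 + 6*x) dx = 9.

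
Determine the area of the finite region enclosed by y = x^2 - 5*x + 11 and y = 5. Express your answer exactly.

1/6

Set the curves equal: x^2 - 5*x + 11 = 5, so x^2 - 5*x + 6 = 0, which factors as (x - 3)*(x - 2) = 0. The curves meet at x = 2, 3.
On [2, 3], y = 5 is on top; that piece has area ∫[2,3] (-(x^2 - 5*x + 6)) dx = 1/6.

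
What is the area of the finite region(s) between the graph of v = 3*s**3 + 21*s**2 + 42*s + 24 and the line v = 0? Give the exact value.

37/4

The curve meets the s-axis where 3*s**3 + 21*s**2 + 42*s + 24 = 0, i.e. 3*(s + 1)*(s + 2)*(s + 4) = 0, at s = -4, -2, -1.
On [-4, -2] the curve lies above the axis; ∫[-4,-2] (3*s**3 + 21*s**2 + 42*s + 24) ds = 8, giving area 8.
On [-2, -1] the curve lies below the axis; ∫[-2,-1] (3*s**3 + 21*s**2 + 42*s + 24) ds = -5/4, giving area 5/4.
Total area = 8 + 5/4 = 37/4.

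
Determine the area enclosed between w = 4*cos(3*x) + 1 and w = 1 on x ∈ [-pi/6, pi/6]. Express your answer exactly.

On [-pi/6, pi/6], (4*cos(3*x) + 1) - (1) = 4*cos(3*x) is ≥ 0 throughout, so the area is a single integral of |4*cos(3*x)|.
∫[-pi/6,pi/6] (4*cos(3*x)) dx = 8/3.

8/3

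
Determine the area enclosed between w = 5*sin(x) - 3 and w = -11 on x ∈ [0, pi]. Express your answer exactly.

10 + 8*pi

On [0, pi], (5*sin(x) - 3) - (-11) = 5*sin(x) + 8 is ≥ 0 throughout, so the area is a single integral of |5*sin(x) + 8|.
∫[0,pi] (5*sin(x) + 8) dx = 10 + 8*pi.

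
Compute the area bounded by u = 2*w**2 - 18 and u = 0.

72

Both boundary curves give u as a function of w, so integrate with respect to w. Setting them equal: 2*w**2 - 18 = 0, i.e. 2*(w - 3)*(w + 3) = 0, so they meet at w = -3, 3.
For w in [-3, 3], u = 2*w**2 - 18 is on the left; area = ∫[-3,3] (-(2*w**2 - 18)) dw = 72.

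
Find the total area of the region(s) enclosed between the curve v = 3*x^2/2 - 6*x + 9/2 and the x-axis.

The curve meets the x-axis where 3*x^2/2 - 6*x + 9/2 = 0, i.e. 3*(x - 3)*(x - 1)/2 = 0, at x = 1, 3.
On [1, 3] the curve lies below the axis; ∫[1,3] (3*x^2/2 - 6*x + 9/2) dx = -2, giving area 2.

2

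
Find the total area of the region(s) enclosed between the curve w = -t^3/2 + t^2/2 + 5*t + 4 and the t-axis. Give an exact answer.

The curve meets the t-axis where -t^3/2 + t^2/2 + 5*t + 4 = 0, i.e. -(t - 4)*(t + 1)*(t + 2)/2 = 0, at t = -2, -1, 4.
On [-2, -1] the curve lies below the axis; ∫[-2,-1] (-t^3/2 + t^2/2 + 5*t + 4) dt = -11/24, giving area 11/24.
On [-1, 4] the curve lies above the axis; ∫[-1,4] (-t^3/2 + t^2/2 + 5*t + 4) dt = 875/24, giving area 875/24.
Total area = 11/24 + 875/24 = 443/12.

443/12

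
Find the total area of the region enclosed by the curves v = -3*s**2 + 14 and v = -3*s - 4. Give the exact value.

Set the curves equal: -3*s**2 + 14 = -3*s - 4, so -3*s**2 + 3*s + 18 = 0, which factors as -3*(s - 3)*(s + 2) = 0. The curves meet at s = -2, 3.
On [-2, 3], v = -3*s**2 + 14 is on top; that piece has area ∫[-2,3] (-3*s**2 + 3*s + 18) ds = 125/2.

125/2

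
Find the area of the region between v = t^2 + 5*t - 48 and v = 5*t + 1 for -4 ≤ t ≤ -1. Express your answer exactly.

126

On [-4, -1], (t^2 + 5*t - 48) - (5*t + 1) = t^2 - 49 is ≤ 0 throughout, so the area is a single integral of |t^2 - 49|.
∫[-4,-1] (t^2 - 49) dt = -126; the area of that piece is 126.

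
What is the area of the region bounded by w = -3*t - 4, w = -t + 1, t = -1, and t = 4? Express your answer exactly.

On [-1, 4], (-3*t - 4) - (-t + 1) = -2*t - 5 is ≤ 0 throughout, so the area is a single integral of |-2*t - 5|.
∫[-1,4] (-2*t - 5) dt = -40; the area of that piece is 40.

40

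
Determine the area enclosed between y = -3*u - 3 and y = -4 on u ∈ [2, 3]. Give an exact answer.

On [2, 3], (-3*u - 3) - (-4) = -3*u + 1 is ≤ 0 throughout, so the area is a single integral of |-3*u + 1|.
∫[2,3] (-3*u + 1) du = -13/2; the area of that piece is 13/2.

13/2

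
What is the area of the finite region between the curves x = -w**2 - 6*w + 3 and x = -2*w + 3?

Both boundary curves give x as a function of w, so integrate with respect to w. Setting them equal: -w**2 - 4*w = 0, i.e. -w*(w + 4) = 0, so they meet at w = -4, 0.
For w in [-4, 0], x = -w**2 - 6*w + 3 is on the right; area = ∫[-4,0] (-w**2 - 4*w) dw = 32/3.

32/3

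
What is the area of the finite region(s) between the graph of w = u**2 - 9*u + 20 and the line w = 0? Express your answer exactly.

The curve meets the u-axis where u**2 - 9*u + 20 = 0, i.e. (u - 5)*(u - 4) = 0, at u = 4, 5.
On [4, 5] the curve lies below the axis; ∫[4,5] (u**2 - 9*u + 20) du = -1/6, giving area 1/6.

1/6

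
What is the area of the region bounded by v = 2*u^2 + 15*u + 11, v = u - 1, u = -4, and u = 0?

The difference (2*u^2 + 15*u + 11) - (u - 1) = 2*u^2 + 14*u + 12 changes sign at u = -1 inside [-4, 0], so split the integral there.
∫[-4,-1] (2*u^2 + 14*u + 12) du = -27; the area of that piece is 27.
∫[-1,0] (2*u^2 + 14*u + 12) du = 17/3.
Total area = 27 + 17/3 = 98/3.

98/3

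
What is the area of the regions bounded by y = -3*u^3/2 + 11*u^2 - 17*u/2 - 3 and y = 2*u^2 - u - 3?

393/8

Set the curves equal: -3*u^3/2 + 11*u^2 - 17*u/2 - 3 = 2*u^2 - u - 3, so -3*u^3/2 + 9*u^2 - 15*u/2 = 0, which factors as -3*u*(u - 5)*(u - 1)/2 = 0. The curves meet at u = 0, 1, 5.
On [0, 1], y = 2*u^2 - u - 3 is on top; that piece has area ∫[0,1] (-(-3*u^3/2 + 9*u^2 - 15*u/2)) du = 9/8.
On [1, 5], y = -3*u^3/2 + 11*u^2 - 17*u/2 - 3 is on top; that piece has area ∫[1,5] (-3*u^3/2 + 9*u^2 - 15*u/2) du = 48.
Total enclosed area = 9/8 + 48 = 393/8.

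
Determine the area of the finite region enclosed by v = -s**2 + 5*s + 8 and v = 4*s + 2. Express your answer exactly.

125/6

Set the curves equal: -s**2 + 5*s + 8 = 4*s + 2, so -s**2 + s + 6 = 0, which factors as -(s - 3)*(s + 2) = 0. The curves meet at s = -2, 3.
On [-2, 3], v = -s**2 + 5*s + 8 is on top; that piece has area ∫[-2,3] (-s**2 + s + 6) ds = 125/6.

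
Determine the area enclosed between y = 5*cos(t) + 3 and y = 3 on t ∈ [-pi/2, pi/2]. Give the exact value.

On [-pi/2, pi/2], (5*cos(t) + 3) - (3) = 5*cos(t) is ≥ 0 throughout, so the area is a single integral of |5*cos(t)|.
∫[-pi/2,pi/2] (5*cos(t)) dt = 10.

10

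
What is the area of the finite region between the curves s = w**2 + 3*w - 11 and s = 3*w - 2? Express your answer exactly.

Both boundary curves give s as a function of w, so integrate with respect to w. Setting them equal: w**2 - 9 = 0, i.e. (w - 3)*(w + 3) = 0, so they meet at w = -3, 3.
For w in [-3, 3], s = w**2 + 3*w - 11 is on the left; area = ∫[-3,3] (-(w**2 - 9)) dw = 36.

36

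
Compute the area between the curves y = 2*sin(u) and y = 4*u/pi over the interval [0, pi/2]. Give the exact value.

2 - pi/2

On [0, pi/2], (2*sin(u)) - (4*u/pi) = -4*u/pi + 2*sin(u) is ≥ 0 throughout, so the area is a single integral of |-4*u/pi + 2*sin(u)|.
∫[0,pi/2] (-4*u/pi + 2*sin(u)) du = 2 - pi/2.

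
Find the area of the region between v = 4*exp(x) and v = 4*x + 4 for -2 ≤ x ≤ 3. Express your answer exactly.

-30 - 4*exp(-2) + 4*exp(3)

On [-2, 3], (4*exp(x)) - (4*x + 4) = -4*x + 4*exp(x) - 4 is ≥ 0 throughout, so the area is a single integral of |-4*x + 4*exp(x) - 4|.
∫[-2,3] (-4*x + 4*exp(x) - 4) dx = -30 - 4*exp(-2) + 4*exp(3).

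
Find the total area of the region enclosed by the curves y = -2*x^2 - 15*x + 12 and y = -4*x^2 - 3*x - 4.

8/3

Set the curves equal: -2*x^2 - 15*x + 12 = -4*x^2 - 3*x - 4, so 2*x^2 - 12*x + 16 = 0, which factors as 2*(x - 4)*(x - 2) = 0. The curves meet at x = 2, 4.
On [2, 4], y = -4*x^2 - 3*x - 4 is on top; that piece has area ∫[2,4] (-(2*x^2 - 12*x + 16)) dx = 8/3.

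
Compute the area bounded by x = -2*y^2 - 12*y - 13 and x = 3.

Both boundary curves give x as a function of y, so integrate with respect to y. Setting them equal: -2*y^2 - 12*y - 16 = 0, i.e. -2*(y + 2)*(y + 4) = 0, so they meet at y = -4, -2.
For y in [-4, -2], x = -2*y^2 - 12*y - 13 is on the right; area = ∫[-4,-2] (-2*y^2 - 12*y - 16) dy = 8/3.

8/3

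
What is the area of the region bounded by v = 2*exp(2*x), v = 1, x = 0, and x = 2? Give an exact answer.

-3 + exp(4)

On [0, 2], (2*exp(2*x)) - (1) = 2*exp(2*x) - 1 is ≥ 0 throughout, so the area is a single integral of |2*exp(2*x) - 1|.
∫[0,2] (2*exp(2*x) - 1) dx = -3 + exp(4).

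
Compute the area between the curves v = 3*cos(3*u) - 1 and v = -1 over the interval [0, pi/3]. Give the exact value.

2

The difference (3*cos(3*u) - 1) - (-1) = 3*cos(3*u) changes sign at u = pi/6 inside [0, pi/3], so split the integral there.
∫[0,pi/6] (3*cos(3*u)) du = 1.
∫[pi/6,pi/3] (3*cos(3*u)) du = -1; the area of that piece is 1.
Total area = 1 + 1 = 2.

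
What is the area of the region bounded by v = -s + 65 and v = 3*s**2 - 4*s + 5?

729/2

Set the curves equal: -s + 65 = 3*s**2 - 4*s + 5, so -3*s**2 + 3*s + 60 = 0, which factors as -3*(s - 5)*(s + 4) = 0. The curves meet at s = -4, 5.
On [-4, 5], v = -s + 65 is on top; that piece has area ∫[-4,5] (-3*s**2 + 3*s + 60) ds = 729/2.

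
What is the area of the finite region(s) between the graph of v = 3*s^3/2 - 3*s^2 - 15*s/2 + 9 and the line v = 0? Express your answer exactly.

253/8

The curve meets the s-axis where 3*s^3/2 - 3*s^2 - 15*s/2 + 9 = 0, i.e. 3*(s - 3)*(s - 1)*(s + 2)/2 = 0, at s = -2, 1, 3.
On [-2, 1] the curve lies above the axis; ∫[-2,1] (3*s^3/2 - 3*s^2 - 15*s/2 + 9) ds = 189/8, giving area 189/8.
On [1, 3] the curve lies below the axis; ∫[1,3] (3*s^3/2 - 3*s^2 - 15*s/2 + 9) ds = -8, giving area 8.
Total area = 189/8 + 8 = 253/8.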